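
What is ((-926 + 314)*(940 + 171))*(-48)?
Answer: 32636736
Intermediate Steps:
((-926 + 314)*(940 + 171))*(-48) = -612*1111*(-48) = -679932*(-48) = 32636736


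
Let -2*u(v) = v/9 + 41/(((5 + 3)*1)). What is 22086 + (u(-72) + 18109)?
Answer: 643143/16 ≈ 40196.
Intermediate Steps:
u(v) = -41/16 - v/18 (u(v) = -(v/9 + 41/(((5 + 3)*1)))/2 = -(v*(⅑) + 41/((8*1)))/2 = -(v/9 + 41/8)/2 = -(41/8 + v/9)/2 = -41/16 - v/18)
22086 + (u(-72) + 18109) = 22086 + ((-41/16 - 1/18*(-72)) + 18109) = 22086 + ((-41/16 + 4) + 18109) = 22086 + (23/16 + 18109) = 22086 + 289767/16 = 643143/16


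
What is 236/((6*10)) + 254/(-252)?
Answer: 1843/630 ≈ 2.9254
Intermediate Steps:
236/((6*10)) + 254/(-252) = 236/60 + 254*(-1/252) = 236*(1/60) - 127/126 = 59/15 - 127/126 = 1843/630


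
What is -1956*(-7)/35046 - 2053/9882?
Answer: 1173239/6413418 ≈ 0.18293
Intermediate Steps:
-1956*(-7)/35046 - 2053/9882 = 13692*(1/35046) - 2053*1/9882 = 2282/5841 - 2053/9882 = 1173239/6413418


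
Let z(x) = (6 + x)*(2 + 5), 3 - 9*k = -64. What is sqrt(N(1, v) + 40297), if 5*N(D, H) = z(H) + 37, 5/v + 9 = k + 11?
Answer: 3*sqrt(32362815)/85 ≈ 200.78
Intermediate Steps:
k = 67/9 (k = 1/3 - 1/9*(-64) = 1/3 + 64/9 = 67/9 ≈ 7.4444)
v = 9/17 (v = 5/(-9 + (67/9 + 11)) = 5/(-9 + 166/9) = 5/(85/9) = 5*(9/85) = 9/17 ≈ 0.52941)
z(x) = 42 + 7*x (z(x) = (6 + x)*7 = 42 + 7*x)
N(D, H) = 79/5 + 7*H/5 (N(D, H) = ((42 + 7*H) + 37)/5 = (79 + 7*H)/5 = 79/5 + 7*H/5)
sqrt(N(1, v) + 40297) = sqrt((79/5 + (7/5)*(9/17)) + 40297) = sqrt((79/5 + 63/85) + 40297) = sqrt(1406/85 + 40297) = sqrt(3426651/85) = 3*sqrt(32362815)/85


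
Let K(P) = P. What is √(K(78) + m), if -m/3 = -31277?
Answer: √93909 ≈ 306.45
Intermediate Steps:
m = 93831 (m = -3*(-31277) = 93831)
√(K(78) + m) = √(78 + 93831) = √93909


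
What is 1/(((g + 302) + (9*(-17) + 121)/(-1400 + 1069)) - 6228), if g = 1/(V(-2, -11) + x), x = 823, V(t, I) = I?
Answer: -268772/1592716557 ≈ -0.00016875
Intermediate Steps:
g = 1/812 (g = 1/(-11 + 823) = 1/812 ≈ 0.0012315)
1/(((g + 302) + (9*(-17) + 121)/(-1400 + 1069)) - 6228) = 1/(((1/812 + 302) + (9*(-17) + 121)/(-1400 + 1069)) - 6228) = 1/((245225/812 + (-153 + 121)/(-331)) - 6228) = 1/((245225/812 - 32*(-1/331)) - 6228) = 1/((245225/812 + 32/331) - 6228) = 1/(81195459/268772 - 6228) = 1/(-1592716557/268772) = -268772/1592716557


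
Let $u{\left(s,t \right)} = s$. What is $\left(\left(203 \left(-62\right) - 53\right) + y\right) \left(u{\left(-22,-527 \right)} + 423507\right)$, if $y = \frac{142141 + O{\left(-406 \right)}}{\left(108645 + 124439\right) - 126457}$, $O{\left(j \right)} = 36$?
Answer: $- \frac{570653014838860}{106627} \approx -5.3519 \cdot 10^{9}$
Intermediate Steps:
$y = \frac{142177}{106627}$ ($y = \frac{142141 + 36}{\left(108645 + 124439\right) - 126457} = \frac{142177}{233084 - 126457} = \frac{142177}{106627} \approx 1.3334$)
$\left(\left(203 \left(-62\right) - 53\right) + y\right) \left(u{\left(-22,-527 \right)} + 423507\right) = \left(\left(203 \left(-62\right) - 53\right) + \frac{142177}{106627}\right) \left(-22 + 423507\right) = \left(\left(-12586 - 53\right) + \frac{142177}{106627}\right) 423485 = \left(-12639 + \frac{142177}{106627}\right) 423485 = \left(- \frac{1347516476}{106627}\right) 423485 = - \frac{570653014838860}{106627}$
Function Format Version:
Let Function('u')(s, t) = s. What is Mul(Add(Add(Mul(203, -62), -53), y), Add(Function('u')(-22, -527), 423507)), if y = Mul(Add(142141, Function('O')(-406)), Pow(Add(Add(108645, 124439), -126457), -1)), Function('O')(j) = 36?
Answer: Rational(-570653014838860, 106627) ≈ -5.3519e+9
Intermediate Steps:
y = Rational(142177, 106627) (y = Mul(Add(142141, 36), Pow(Add(Add(108645, 124439), -126457), -1)) = Mul(142177, Pow(Add(233084, -126457), -1)) = Mul(142177, Pow(106627, -1)) = Mul(142177, Rational(1, 106627)) = Rational(142177, 106627) ≈ 1.3334)
Mul(Add(Add(Mul(203, -62), -53), y), Add(Function('u')(-22, -527), 423507)) = Mul(Add(Add(Mul(203, -62), -53), Rational(142177, 106627)), Add(-22, 423507)) = Mul(Add(Add(-12586, -53), Rational(142177, 106627)), 423485) = Mul(Add(-12639, Rational(142177, 106627)), 423485) = Mul(Rational(-1347516476, 106627), 423485) = Rational(-570653014838860, 106627)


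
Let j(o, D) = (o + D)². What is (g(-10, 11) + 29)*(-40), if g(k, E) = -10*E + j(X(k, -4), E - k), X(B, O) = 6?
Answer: -25920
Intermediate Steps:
j(o, D) = (D + o)²
g(k, E) = (6 + E - k)² - 10*E (g(k, E) = -10*E + ((E - k) + 6)² = -10*E + (6 + E - k)² = (6 + E - k)² - 10*E)
(g(-10, 11) + 29)*(-40) = (((6 + 11 - 1*(-10))² - 10*11) + 29)*(-40) = (((6 + 11 + 10)² - 110) + 29)*(-40) = ((27² - 110) + 29)*(-40) = ((729 - 110) + 29)*(-40) = (619 + 29)*(-40) = 648*(-40) = -25920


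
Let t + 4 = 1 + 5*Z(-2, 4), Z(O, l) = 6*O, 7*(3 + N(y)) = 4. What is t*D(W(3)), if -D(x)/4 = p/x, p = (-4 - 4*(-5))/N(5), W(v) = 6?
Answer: -4704/17 ≈ -276.71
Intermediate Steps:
N(y) = -17/7 (N(y) = -3 + (1/7)*4 = -3 + 4/7 = -17/7)
p = -112/17 (p = (-4 - 4*(-5))/(-17/7) = (-4 + 20)*(-7/17) = 16*(-7/17) = -112/17 ≈ -6.5882)
D(x) = 448/(17*x) (D(x) = -(-448)/(17*x) = 448/(17*x))
t = -63 (t = -4 + (1 + 5*(6*(-2))) = -4 + (1 + 5*(-12)) = -4 + (1 - 60) = -4 - 59 = -63)
t*D(W(3)) = -28224/(17*6) = -63*224/51 = -4704/17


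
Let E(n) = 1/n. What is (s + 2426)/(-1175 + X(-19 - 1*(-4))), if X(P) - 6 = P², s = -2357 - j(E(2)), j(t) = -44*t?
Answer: -91/944 ≈ -0.096398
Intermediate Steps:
E(n) = 1/n
s = -2335 (s = -2357 - (-44)/2 = -2357 - 1*(-22) = -2357 + 22 = -2335)
X(P) = 6 + P²
(s + 2426)/(-1175 + X(-19 - 1*(-4))) = (-2335 + 2426)/(-1175 + (6 + (-19 - 1*(-4))²)) = 91/(-1175 + (6 + (-19 + 4)²)) = 91/(-1175 + (6 + (-15)²)) = 91/(-1175 + (6 + 225)) = 91/(-1175 + 231) = 91/(-944) = 91*(-1/944) = -91/944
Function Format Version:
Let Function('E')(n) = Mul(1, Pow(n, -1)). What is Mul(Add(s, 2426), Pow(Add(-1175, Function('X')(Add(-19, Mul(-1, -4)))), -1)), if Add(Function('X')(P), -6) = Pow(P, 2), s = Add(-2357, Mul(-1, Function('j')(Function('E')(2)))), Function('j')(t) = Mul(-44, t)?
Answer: Rational(-91, 944) ≈ -0.096398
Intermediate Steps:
Function('E')(n) = Pow(n, -1)
s = -2335 (s = Add(-2357, Mul(-1, Mul(-44, Pow(2, -1)))) = Add(-2357, Mul(-1, Mul(-44, Rational(1, 2)))) = Add(-2357, Mul(-1, -22)) = Add(-2357, 22) = -2335)
Function('X')(P) = Add(6, Pow(P, 2))
Mul(Add(s, 2426), Pow(Add(-1175, Function('X')(Add(-19, Mul(-1, -4)))), -1)) = Mul(Add(-2335, 2426), Pow(Add(-1175, Add(6, Pow(Add(-19, Mul(-1, -4)), 2))), -1)) = Mul(91, Pow(Add(-1175, Add(6, Pow(Add(-19, 4), 2))), -1)) = Mul(91, Pow(Add(-1175, Add(6, Pow(-15, 2))), -1)) = Mul(91, Pow(Add(-1175, Add(6, 225)), -1)) = Mul(91, Pow(Add(-1175, 231), -1)) = Mul(91, Pow(-944, -1)) = Mul(91, Rational(-1, 944)) = Rational(-91, 944)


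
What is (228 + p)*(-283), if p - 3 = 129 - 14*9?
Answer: -66222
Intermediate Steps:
p = 6 (p = 3 + (129 - 14*9) = 3 + (129 - 1*126) = 3 + (129 - 126) = 3 + 3 = 6)
(228 + p)*(-283) = (228 + 6)*(-283) = 234*(-283) = -66222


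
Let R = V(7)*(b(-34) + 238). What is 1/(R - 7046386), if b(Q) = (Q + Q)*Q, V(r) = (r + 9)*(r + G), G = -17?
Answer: -1/7454386 ≈ -1.3415e-7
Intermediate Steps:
V(r) = (-17 + r)*(9 + r) (V(r) = (r + 9)*(r - 17) = (9 + r)*(-17 + r) = (-17 + r)*(9 + r))
b(Q) = 2*Q**2 (b(Q) = (2*Q)*Q = 2*Q**2)
R = -408000 (R = (-153 + 7**2 - 8*7)*(2*(-34)**2 + 238) = (-153 + 49 - 56)*(2*1156 + 238) = -160*(2312 + 238) = -160*2550 = -408000)
1/(R - 7046386) = 1/(-408000 - 7046386) = 1/(-7454386) = -1/7454386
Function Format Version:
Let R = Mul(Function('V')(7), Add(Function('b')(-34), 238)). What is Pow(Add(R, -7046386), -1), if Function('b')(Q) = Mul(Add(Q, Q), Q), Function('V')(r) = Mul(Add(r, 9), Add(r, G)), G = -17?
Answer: Rational(-1, 7454386) ≈ -1.3415e-7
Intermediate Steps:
Function('V')(r) = Mul(Add(-17, r), Add(9, r)) (Function('V')(r) = Mul(Add(r, 9), Add(r, -17)) = Mul(Add(9, r), Add(-17, r)) = Mul(Add(-17, r), Add(9, r)))
Function('b')(Q) = Mul(2, Pow(Q, 2)) (Function('b')(Q) = Mul(Mul(2, Q), Q) = Mul(2, Pow(Q, 2)))
R = -408000 (R = Mul(Add(-153, Pow(7, 2), Mul(-8, 7)), Add(Mul(2, Pow(-34, 2)), 238)) = Mul(Add(-153, 49, -56), Add(Mul(2, 1156), 238)) = Mul(-160, Add(2312, 238)) = Mul(-160, 2550) = -408000)
Pow(Add(R, -7046386), -1) = Pow(Add(-408000, -7046386), -1) = Pow(-7454386, -1) = Rational(-1, 7454386)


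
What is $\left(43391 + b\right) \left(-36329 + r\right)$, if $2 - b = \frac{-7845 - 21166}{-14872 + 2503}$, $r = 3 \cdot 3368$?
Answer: $- \frac{14074931432350}{12369} \approx -1.1379 \cdot 10^{9}$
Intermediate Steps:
$r = 10104$
$b = - \frac{4273}{12369}$ ($b = 2 - \frac{-7845 - 21166}{-14872 + 2503} = 2 - - \frac{29011}{-12369} = 2 - \left(-29011\right) \left(- \frac{1}{12369}\right) = 2 - \frac{29011}{12369} = - \frac{4273}{12369} \approx -0.34546$)
$\left(43391 + b\right) \left(-36329 + r\right) = \left(43391 - \frac{4273}{12369}\right) \left(-36329 + 10104\right) = \frac{536699006}{12369} \left(-26225\right) = - \frac{14074931432350}{12369}$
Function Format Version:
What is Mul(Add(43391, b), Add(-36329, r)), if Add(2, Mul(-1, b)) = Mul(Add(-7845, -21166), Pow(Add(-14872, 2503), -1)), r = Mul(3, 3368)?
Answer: Rational(-14074931432350, 12369) ≈ -1.1379e+9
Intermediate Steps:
r = 10104
b = Rational(-4273, 12369) (b = Add(2, Mul(-1, Mul(Add(-7845, -21166), Pow(Add(-14872, 2503), -1)))) = Add(2, Mul(-1, Mul(-29011, Pow(-12369, -1)))) = Add(2, Mul(-1, Mul(-29011, Rational(-1, 12369)))) = Add(2, Mul(-1, Rational(29011, 12369))) = Add(2, Rational(-29011, 12369)) = Rational(-4273, 12369) ≈ -0.34546)
Mul(Add(43391, b), Add(-36329, r)) = Mul(Add(43391, Rational(-4273, 12369)), Add(-36329, 10104)) = Mul(Rational(536699006, 12369), -26225) = Rational(-14074931432350, 12369)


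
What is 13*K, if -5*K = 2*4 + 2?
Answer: -26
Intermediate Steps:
K = -2 (K = -(2*4 + 2)/5 = -(8 + 2)/5 = -1/5*10 = -2)
13*K = 13*(-2) = -26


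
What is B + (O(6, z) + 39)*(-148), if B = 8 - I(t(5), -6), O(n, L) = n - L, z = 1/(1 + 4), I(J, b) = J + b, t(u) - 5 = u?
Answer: -33132/5 ≈ -6626.4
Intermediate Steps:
t(u) = 5 + u
z = 1/5 ≈ 0.20000
B = 4 (B = 8 - ((5 + 5) - 6) = 8 - (10 - 6) = 8 - 1*4 = 8 - 4 = 4)
B + (O(6, z) + 39)*(-148) = 4 + ((6 - 1*1/5) + 39)*(-148) = 4 + ((6 - 1/5) + 39)*(-148) = 4 + (29/5 + 39)*(-148) = 4 + (224/5)*(-148) = 4 - 33152/5 = -33132/5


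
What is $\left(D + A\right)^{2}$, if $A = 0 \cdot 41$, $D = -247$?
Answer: $61009$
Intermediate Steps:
$A = 0$
$\left(D + A\right)^{2} = \left(-247 + 0\right)^{2} = \left(-247\right)^{2} = 61009$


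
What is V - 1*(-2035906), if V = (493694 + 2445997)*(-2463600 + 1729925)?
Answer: -2156775758519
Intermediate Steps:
V = -2156777794425 (V = 2939691*(-733675) = -2156777794425)
V - 1*(-2035906) = -2156777794425 - 1*(-2035906) = -2156777794425 + 2035906 = -2156775758519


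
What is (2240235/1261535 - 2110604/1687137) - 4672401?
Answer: -1988930964345638648/425676475059 ≈ -4.6724e+6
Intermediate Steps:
(2240235/1261535 - 2110604/1687137) - 4672401 = (2240235*(1/1261535) - 2110604*1/1687137) - 4672401 = (448047/252307 - 2110604/1687137) - 4672401 = 223396508011/425676475059 - 4672401 = -1988930964345638648/425676475059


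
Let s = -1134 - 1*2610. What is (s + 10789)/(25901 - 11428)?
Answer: 7045/14473 ≈ 0.48677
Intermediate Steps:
s = -3744 (s = -1134 - 2610 = -3744)
(s + 10789)/(25901 - 11428) = (-3744 + 10789)/(25901 - 11428) = 7045/14473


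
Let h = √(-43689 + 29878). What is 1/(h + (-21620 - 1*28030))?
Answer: -49650/2465136311 - I*√13811/2465136311 ≈ -2.0141e-5 - 4.7673e-8*I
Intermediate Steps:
h = I*√13811 (h = √(-13811) = I*√13811 ≈ 117.52*I)
1/(h + (-21620 - 1*28030)) = 1/(I*√13811 + (-21620 - 1*28030)) = 1/(I*√13811 + (-21620 - 28030)) = 1/(I*√13811 - 49650) = 1/(-49650 + I*√13811)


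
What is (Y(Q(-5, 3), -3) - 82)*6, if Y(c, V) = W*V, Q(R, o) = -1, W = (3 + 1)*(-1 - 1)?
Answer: -348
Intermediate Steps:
W = -8 (W = 4*(-2) = -8)
Y(c, V) = -8*V
(Y(Q(-5, 3), -3) - 82)*6 = (-8*(-3) - 82)*6 = (24 - 82)*6 = -58*6 = -348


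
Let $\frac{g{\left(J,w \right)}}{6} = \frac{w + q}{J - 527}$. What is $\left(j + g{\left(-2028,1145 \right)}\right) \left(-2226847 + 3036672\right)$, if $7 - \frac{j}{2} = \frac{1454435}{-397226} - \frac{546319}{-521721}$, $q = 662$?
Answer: $\frac{642571100360455701035}{52950112789203} \approx 1.2135 \cdot 10^{7}$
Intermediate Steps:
$j = \frac{1992485193163}{103620572973}$ ($j = 14 - 2 \left(\frac{1454435}{-397226} - \frac{546319}{-521721}\right) = 14 - 2 \left(1454435 \left(- \frac{1}{397226}\right) - - \frac{546319}{521721}\right) = 14 - 2 \left(- \frac{1454435}{397226} + \frac{546319}{521721}\right) = 14 - - \frac{541797171541}{103620572973} = 14 + \frac{541797171541}{103620572973} = \frac{1992485193163}{103620572973} \approx 19.229$)
$g{\left(J,w \right)} = \frac{6 \left(662 + w\right)}{-527 + J}$ ($g{\left(J,w \right)} = 6 \frac{w + 662}{J - 527} = 6 \frac{662 + w}{-527 + J} = \frac{6 \left(662 + w\right)}{-527 + J}$)
$\left(j + g{\left(-2028,1145 \right)}\right) \left(-2226847 + 3036672\right) = \left(\frac{1992485193163}{103620572973} + \frac{6 \left(662 + 1145\right)}{-527 - 2028}\right) \left(-2226847 + 3036672\right) = \left(\frac{1992485193163}{103620572973} + 6 \frac{1}{-2555} \cdot 1807\right) 809825 = \left(\frac{1992485193163}{103620572973} + 6 \left(- \frac{1}{2555}\right) 1807\right) 809825 = \left(\frac{1992485193163}{103620572973} - \frac{10842}{2555}\right) 809825 = \frac{3967345416358199}{264750563946015} \cdot 809825 = \frac{642571100360455701035}{52950112789203}$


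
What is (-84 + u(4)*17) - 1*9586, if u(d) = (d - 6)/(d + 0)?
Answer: -19357/2 ≈ -9678.5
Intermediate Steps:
u(d) = (-6 + d)/d
(-84 + u(4)*17) - 1*9586 = (-84 + ((-6 + 4)/4)*17) - 1*9586 = (-84 + ((¼)*(-2))*17) - 9586 = (-84 - ½*17) - 9586 = (-84 - 17/2) - 9586 = -185/2 - 9586 = -19357/2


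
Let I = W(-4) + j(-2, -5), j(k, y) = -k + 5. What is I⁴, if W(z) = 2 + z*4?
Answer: 2401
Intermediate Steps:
j(k, y) = 5 - k
W(z) = 2 + 4*z
I = -7 (I = (2 + 4*(-4)) + (5 - 1*(-2)) = (2 - 16) + (5 + 2) = -14 + 7 = -7)
I⁴ = (-7)⁴ = 2401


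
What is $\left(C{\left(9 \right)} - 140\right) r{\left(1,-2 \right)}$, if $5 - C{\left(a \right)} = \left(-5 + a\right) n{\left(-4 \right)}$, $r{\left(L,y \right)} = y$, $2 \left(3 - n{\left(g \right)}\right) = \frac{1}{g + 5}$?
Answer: $290$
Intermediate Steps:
$n{\left(g \right)} = 3 - \frac{1}{2 \left(5 + g\right)}$ ($n{\left(g \right)} = 3 - \frac{1}{2 \left(g + 5\right)} = 3 - \frac{1}{2 \left(5 + g\right)}$)
$C{\left(a \right)} = \frac{35}{2} - \frac{5 a}{2}$ ($C{\left(a \right)} = 5 - \left(-5 + a\right) \frac{29 + 6 \left(-4\right)}{2 \left(5 - 4\right)} = 5 - \left(-5 + a\right) \frac{29 - 24}{2 \cdot 1} = 5 - \left(-5 + a\right) \frac{1}{2} \cdot 1 \cdot 5 = 5 - \left(-5 + a\right) \frac{5}{2} = 5 - \left(- \frac{25}{2} + \frac{5 a}{2}\right) = \frac{35}{2} - \frac{5 a}{2}$)
$\left(C{\left(9 \right)} - 140\right) r{\left(1,-2 \right)} = \left(\left(\frac{35}{2} - \frac{45}{2}\right) - 140\right) \left(-2\right) = \left(-5 - 140\right) \left(-2\right) = \left(-145\right) \left(-2\right) = 290$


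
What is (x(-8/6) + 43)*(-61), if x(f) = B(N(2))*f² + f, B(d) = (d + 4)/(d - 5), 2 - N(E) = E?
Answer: -110471/45 ≈ -2454.9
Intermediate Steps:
N(E) = 2 - E
B(d) = (4 + d)/(-5 + d)
x(f) = f - 4*f²/5 (x(f) = ((4 + (2 - 1*2))/(-5 + (2 - 1*2)))*f² + f = ((4 + (2 - 2))/(-5 + (2 - 2)))*f² + f = ((4 + 0)/(-5 + 0))*f² + f = (4/(-5))*f² + f = (-⅕*4)*f² + f = -4*f²/5 + f = f - 4*f²/5)
(x(-8/6) + 43)*(-61) = ((-8/6)*(5 - (-32)/6)/5 + 43)*(-61) = ((-8*⅙)*(5 - (-32)/6)/5 + 43)*(-61) = ((⅕)*(-4/3)*(5 - 4*(-4/3)) + 43)*(-61) = ((⅕)*(-4/3)*(5 + 16/3) + 43)*(-61) = ((⅕)*(-4/3)*(31/3) + 43)*(-61) = (-124/45 + 43)*(-61) = (1811/45)*(-61) = -110471/45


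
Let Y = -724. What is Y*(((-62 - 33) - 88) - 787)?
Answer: 702280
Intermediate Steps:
Y*(((-62 - 33) - 88) - 787) = -724*(((-62 - 33) - 88) - 787) = -724*((-95 - 88) - 787) = -724*(-183 - 787) = -724*(-970) = 702280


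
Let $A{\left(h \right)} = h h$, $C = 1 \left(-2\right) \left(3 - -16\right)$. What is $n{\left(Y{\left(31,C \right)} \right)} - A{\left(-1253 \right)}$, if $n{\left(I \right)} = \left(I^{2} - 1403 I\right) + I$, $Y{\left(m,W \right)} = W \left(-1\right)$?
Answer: $-1621841$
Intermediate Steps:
$C = -38$ ($C = - 2 \left(3 + 16\right) = \left(-2\right) 19 = -38$)
$Y{\left(m,W \right)} = - W$
$n{\left(I \right)} = I^{2} - 1402 I$
$A{\left(h \right)} = h^{2}$
$n{\left(Y{\left(31,C \right)} \right)} - A{\left(-1253 \right)} = \left(-1\right) \left(-38\right) \left(-1402 - -38\right) - \left(-1253\right)^{2} = 38 \left(-1402 + 38\right) - 1570009 = 38 \left(-1364\right) - 1570009 = -51832 - 1570009 = -1621841$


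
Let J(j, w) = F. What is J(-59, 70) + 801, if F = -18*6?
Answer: 693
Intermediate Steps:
F = -108
J(j, w) = -108
J(-59, 70) + 801 = -108 + 801 = 693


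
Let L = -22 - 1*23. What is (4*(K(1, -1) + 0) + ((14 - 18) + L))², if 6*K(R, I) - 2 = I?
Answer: 21025/9 ≈ 2336.1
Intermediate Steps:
L = -45 (L = -22 - 23 = -45)
K(R, I) = ⅓ + I/6
(4*(K(1, -1) + 0) + ((14 - 18) + L))² = (4*((⅓ + (⅙)*(-1)) + 0) + ((14 - 18) - 45))² = (4*((⅓ - ⅙) + 0) + (-4 - 45))² = (4*(⅙ + 0) - 49)² = (4*(⅙) - 49)² = (⅔ - 49)² = (-145/3)² = 21025/9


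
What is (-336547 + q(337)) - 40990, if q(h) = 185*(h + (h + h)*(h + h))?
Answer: 83725868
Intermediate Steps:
q(h) = 185*h + 740*h² (q(h) = 185*(h + (2*h)*(2*h)) = 185*(h + 4*h²) = 185*h + 740*h²)
(-336547 + q(337)) - 40990 = (-336547 + 185*337*(1 + 4*337)) - 40990 = (-336547 + 185*337*(1 + 1348)) - 40990 = (-336547 + 185*337*1349) - 40990 = (-336547 + 84103405) - 40990 = 83766858 - 40990 = 83725868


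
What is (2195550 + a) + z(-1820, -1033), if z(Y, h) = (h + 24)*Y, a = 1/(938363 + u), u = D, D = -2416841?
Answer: 5961119802539/1478478 ≈ 4.0319e+6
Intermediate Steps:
u = -2416841
a = -1/1478478 (a = 1/(938363 - 2416841) = 1/(-1478478) = -1/1478478 ≈ -6.7637e-7)
z(Y, h) = Y*(24 + h) (z(Y, h) = (24 + h)*Y = Y*(24 + h))
(2195550 + a) + z(-1820, -1033) = (2195550 - 1/1478478) - 1820*(24 - 1033) = 3246072372899/1478478 - 1820*(-1009) = 3246072372899/1478478 + 1836380 = 5961119802539/1478478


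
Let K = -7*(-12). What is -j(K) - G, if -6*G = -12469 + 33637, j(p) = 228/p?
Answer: 24677/7 ≈ 3525.3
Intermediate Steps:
K = 84
G = -3528 (G = -(-12469 + 33637)/6 = -1/6*21168 = -3528)
-j(K) - G = -228/84 - 1*(-3528) = -228/84 + 3528 = -1*19/7 + 3528 = -19/7 + 3528 = 24677/7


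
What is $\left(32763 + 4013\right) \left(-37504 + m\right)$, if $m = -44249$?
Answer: $-3006548328$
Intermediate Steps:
$\left(32763 + 4013\right) \left(-37504 + m\right) = \left(32763 + 4013\right) \left(-37504 - 44249\right) = 36776 \left(-81753\right) = -3006548328$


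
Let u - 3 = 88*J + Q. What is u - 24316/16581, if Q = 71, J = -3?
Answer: -3174706/16581 ≈ -191.47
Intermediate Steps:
u = -190 (u = 3 + (88*(-3) + 71) = 3 + (-264 + 71) = 3 - 193 = -190)
u - 24316/16581 = -190 - 24316/16581 = -3174706/16581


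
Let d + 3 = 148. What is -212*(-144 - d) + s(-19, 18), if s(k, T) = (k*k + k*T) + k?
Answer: 61268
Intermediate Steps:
d = 145 (d = -3 + 148 = 145)
s(k, T) = k + k² + T*k (s(k, T) = (k² + T*k) + k = k + k² + T*k)
-212*(-144 - d) + s(-19, 18) = -212*(-144 - 1*145) - 19*(1 + 18 - 19) = -212*(-144 - 145) - 19*0 = -212*(-289) + 0 = 61268 + 0 = 61268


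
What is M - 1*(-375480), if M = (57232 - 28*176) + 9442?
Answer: 437226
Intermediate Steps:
M = 61746 (M = (57232 - 4928) + 9442 = 52304 + 9442 = 61746)
M - 1*(-375480) = 61746 - 1*(-375480) = 61746 + 375480 = 437226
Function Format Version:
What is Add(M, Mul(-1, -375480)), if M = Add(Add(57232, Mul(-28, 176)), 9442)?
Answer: 437226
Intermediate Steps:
M = 61746 (M = Add(Add(57232, -4928), 9442) = Add(52304, 9442) = 61746)
Add(M, Mul(-1, -375480)) = Add(61746, Mul(-1, -375480)) = Add(61746, 375480) = 437226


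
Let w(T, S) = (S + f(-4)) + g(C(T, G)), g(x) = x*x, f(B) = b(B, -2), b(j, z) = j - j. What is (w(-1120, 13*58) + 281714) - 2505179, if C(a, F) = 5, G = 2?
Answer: -2222686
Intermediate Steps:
b(j, z) = 0
f(B) = 0
g(x) = x²
w(T, S) = 25 + S (w(T, S) = (S + 0) + 5² = S + 25 = 25 + S)
(w(-1120, 13*58) + 281714) - 2505179 = ((25 + 13*58) + 281714) - 2505179 = ((25 + 754) + 281714) - 2505179 = (779 + 281714) - 2505179 = 282493 - 2505179 = -2222686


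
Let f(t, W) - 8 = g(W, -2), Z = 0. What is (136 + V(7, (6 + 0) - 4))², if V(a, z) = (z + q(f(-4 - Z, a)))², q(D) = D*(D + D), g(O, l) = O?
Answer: 41795713600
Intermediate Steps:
f(t, W) = 8 + W
q(D) = 2*D² (q(D) = D*(2*D) = 2*D²)
V(a, z) = (z + 2*(8 + a)²)²
(136 + V(7, (6 + 0) - 4))² = (136 + (((6 + 0) - 4) + 2*(8 + 7)²)²)² = (136 + ((6 - 4) + 2*15²)²)² = (136 + (2 + 2*225)²)² = (136 + (2 + 450)²)² = (136 + 452²)² = (136 + 204304)² = 204440² = 41795713600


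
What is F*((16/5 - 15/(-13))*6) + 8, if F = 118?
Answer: 200884/65 ≈ 3090.5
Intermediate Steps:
F*((16/5 - 15/(-13))*6) + 8 = 118*((16/5 - 15/(-13))*6) + 8 = 118*((16*(⅕) - 15*(-1/13))*6) + 8 = 118*((16/5 + 15/13)*6) + 8 = 118*((283/65)*6) + 8 = 118*(1698/65) + 8 = 200364/65 + 8 = 200884/65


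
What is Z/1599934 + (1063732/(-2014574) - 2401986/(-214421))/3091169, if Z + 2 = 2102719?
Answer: 1403864727787933380671935/1068182265104489396923642 ≈ 1.3143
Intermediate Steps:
Z = 2102717 (Z = -2 + 2102719 = 2102717)
Z/1599934 + (1063732/(-2014574) - 2401986/(-214421))/3091169 = 2102717/1599934 + (1063732/(-2014574) - 2401986/(-214421))/3091169 = 2102717*(1/1599934) + (1063732*(-1/2014574) - 2401986*(-1/214421))*(1/3091169) = 2102717/1599934 + (-531866/1007287 + 2401986/214421)*(1/3091169) = 2102717/1599934 + (2305446032396/215983485827)*(1/3091169) = 2102717/1599934 + 2305446032396/667641455900361763 = 1403864727787933380671935/1068182265104489396923642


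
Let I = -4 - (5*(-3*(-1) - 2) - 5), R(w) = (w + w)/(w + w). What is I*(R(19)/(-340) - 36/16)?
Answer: 766/85 ≈ 9.0118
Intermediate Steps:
R(w) = 1 (R(w) = (2*w)/((2*w)) = (2*w)*(1/(2*w)) = 1)
I = -4 (I = -4 - (5*(3 - 2) - 5) = -4 - (5*1 - 5) = -4 - (5 - 5) = -4 - 1*0 = -4 + 0 = -4)
I*(R(19)/(-340) - 36/16) = -4*(1/(-340) - 36/16) = -4*(1*(-1/340) - 36*1/16) = -4*(-1/340 - 9/4) = -4*(-383/170) = 766/85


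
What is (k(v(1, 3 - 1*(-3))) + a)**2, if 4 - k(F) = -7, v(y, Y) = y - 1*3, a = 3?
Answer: 196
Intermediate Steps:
v(y, Y) = -3 + y (v(y, Y) = y - 3 = -3 + y)
k(F) = 11 (k(F) = 4 - 1*(-7) = 4 + 7 = 11)
(k(v(1, 3 - 1*(-3))) + a)**2 = (11 + 3)**2 = 14**2 = 196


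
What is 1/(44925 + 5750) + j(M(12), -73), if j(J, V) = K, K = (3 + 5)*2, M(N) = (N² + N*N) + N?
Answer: 810801/50675 ≈ 16.000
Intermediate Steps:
M(N) = N + 2*N² (M(N) = (N² + N²) + N = 2*N² + N = N + 2*N²)
K = 16 (K = 8*2 = 16)
j(J, V) = 16
1/(44925 + 5750) + j(M(12), -73) = 1/(44925 + 5750) + 16 = 1/50675 + 16 = 810801/50675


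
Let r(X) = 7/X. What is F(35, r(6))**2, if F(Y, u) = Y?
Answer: 1225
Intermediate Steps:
F(35, r(6))**2 = 35**2 = 1225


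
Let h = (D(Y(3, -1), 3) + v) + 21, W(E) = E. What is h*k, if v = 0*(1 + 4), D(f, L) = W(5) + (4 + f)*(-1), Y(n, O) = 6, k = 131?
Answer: 2096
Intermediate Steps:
D(f, L) = 1 - f (D(f, L) = 5 + (4 + f)*(-1) = 5 + (-4 - f) = 1 - f)
v = 0 (v = 0*5 = 0)
h = 16 (h = ((1 - 1*6) + 0) + 21 = ((1 - 6) + 0) + 21 = (-5 + 0) + 21 = -5 + 21 = 16)
h*k = 16*131 = 2096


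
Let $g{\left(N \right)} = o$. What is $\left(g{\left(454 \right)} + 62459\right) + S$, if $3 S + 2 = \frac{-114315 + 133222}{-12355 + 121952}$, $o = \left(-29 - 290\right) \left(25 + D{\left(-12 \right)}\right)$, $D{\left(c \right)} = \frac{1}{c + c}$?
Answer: $\frac{143344149899}{2630328} \approx 54497.0$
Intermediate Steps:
$D{\left(c \right)} = \frac{1}{2 c}$
$o = - \frac{191081}{24}$ ($o = \left(-29 - 290\right) \left(25 + \frac{1}{2 \left(-12\right)}\right) = - 319 \left(25 + \frac{1}{2} \left(- \frac{1}{12}\right)\right) = - 319 \left(25 - \frac{1}{24}\right) = \left(-319\right) \frac{599}{24} = - \frac{191081}{24} \approx -7961.7$)
$g{\left(N \right)} = - \frac{191081}{24}$
$S = - \frac{200287}{328791}$ ($S = - \frac{2}{3} + \frac{\left(-114315 + 133222\right) \frac{1}{-12355 + 121952}}{3} = - \frac{2}{3} + \frac{18907 \cdot \frac{1}{109597}}{3} = - \frac{2}{3} + \frac{1}{3} \cdot \frac{18907}{109597} = - \frac{2}{3} + \frac{18907}{328791} = - \frac{200287}{328791} \approx -0.60916$)
$\left(g{\left(454 \right)} + 62459\right) + S = \left(- \frac{191081}{24} + 62459\right) - \frac{200287}{328791} = \frac{1307935}{24} - \frac{200287}{328791} = \frac{143344149899}{2630328}$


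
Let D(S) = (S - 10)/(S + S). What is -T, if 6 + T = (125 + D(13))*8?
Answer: -12934/13 ≈ -994.92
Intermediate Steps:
D(S) = (-10 + S)/(2*S) (D(S) = (-10 + S)/((2*S)) = (-10 + S)*(1/(2*S)) = (-10 + S)/(2*S))
T = 12934/13 (T = -6 + (125 + (1/2)*(-10 + 13)/13)*8 = -6 + (125 + (1/2)*(1/13)*3)*8 = -6 + (125 + 3/26)*8 = -6 + (3253/26)*8 = -6 + 13012/13 = 12934/13 ≈ 994.92)
-T = -1*12934/13 = -12934/13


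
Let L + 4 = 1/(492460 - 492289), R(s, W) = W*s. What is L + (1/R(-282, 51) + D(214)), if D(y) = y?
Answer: 57385759/273258 ≈ 210.01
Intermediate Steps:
L = -683/171 (L = -4 + 1/(492460 - 492289) = -4 + 1/171 = -683/171 ≈ -3.9942)
L + (1/R(-282, 51) + D(214)) = -683/171 + (1/(51*(-282)) + 214) = -683/171 + (1/(-14382) + 214) = -683/171 + (-1/14382 + 214) = -683/171 + 3077747/14382 = 57385759/273258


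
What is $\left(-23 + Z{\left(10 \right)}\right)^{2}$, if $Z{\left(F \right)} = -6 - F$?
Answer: $1521$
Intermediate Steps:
$\left(-23 + Z{\left(10 \right)}\right)^{2} = \left(-23 - 16\right)^{2} = \left(-39\right)^{2} = 1521$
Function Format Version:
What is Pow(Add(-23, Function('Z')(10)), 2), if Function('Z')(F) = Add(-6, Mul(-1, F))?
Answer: 1521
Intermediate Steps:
Pow(Add(-23, Function('Z')(10)), 2) = Pow(Add(-23, Add(-6, Mul(-1, 10))), 2) = Pow(Add(-23, Add(-6, -10)), 2) = Pow(Add(-23, -16), 2) = Pow(-39, 2) = 1521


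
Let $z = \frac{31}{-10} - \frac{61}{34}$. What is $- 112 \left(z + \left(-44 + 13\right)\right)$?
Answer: $\frac{341712}{85} \approx 4020.1$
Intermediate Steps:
$z = - \frac{416}{85}$ ($z = 31 \left(- \frac{1}{10}\right) - \frac{61}{34} = - \frac{31}{10} - \frac{61}{34} = - \frac{416}{85} \approx -4.8941$)
$- 112 \left(z + \left(-44 + 13\right)\right) = - 112 \left(- \frac{416}{85} + \left(-44 + 13\right)\right) = - 112 \left(- \frac{416}{85} - 31\right) = \left(-112\right) \left(- \frac{3051}{85}\right) = \frac{341712}{85}$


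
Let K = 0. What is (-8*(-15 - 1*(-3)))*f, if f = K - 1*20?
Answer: -1920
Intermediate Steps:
f = -20 (f = 0 - 1*20 = 0 - 20 = -20)
(-8*(-15 - 1*(-3)))*f = -8*(-15 - 1*(-3))*(-20) = -8*(-15 + 3)*(-20) = -8*(-12)*(-20) = 96*(-20) = -1920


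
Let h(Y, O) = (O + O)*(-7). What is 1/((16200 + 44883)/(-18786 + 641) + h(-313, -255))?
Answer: 18145/64716567 ≈ 0.00028038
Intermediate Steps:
h(Y, O) = -14*O (h(Y, O) = (2*O)*(-7) = -14*O)
1/((16200 + 44883)/(-18786 + 641) + h(-313, -255)) = 1/((16200 + 44883)/(-18786 + 641) - 14*(-255)) = 1/(61083/(-18145) + 3570) = 1/(61083*(-1/18145) + 3570) = 1/(-61083/18145 + 3570) = 1/(64716567/18145) = 18145/64716567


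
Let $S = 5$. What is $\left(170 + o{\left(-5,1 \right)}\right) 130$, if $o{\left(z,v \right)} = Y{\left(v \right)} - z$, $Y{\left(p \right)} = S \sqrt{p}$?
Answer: $23400$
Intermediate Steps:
$Y{\left(p \right)} = 5 \sqrt{p}$
$o{\left(z,v \right)} = - z + 5 \sqrt{v}$ ($o{\left(z,v \right)} = 5 \sqrt{v} - z = - z + 5 \sqrt{v}$)
$\left(170 + o{\left(-5,1 \right)}\right) 130 = \left(170 + \left(\left(-1\right) \left(-5\right) + 5 \sqrt{1}\right)\right) 130 = \left(170 + \left(5 + 5 \cdot 1\right)\right) 130 = \left(170 + \left(5 + 5\right)\right) 130 = \left(170 + 10\right) 130 = 180 \cdot 130 = 23400$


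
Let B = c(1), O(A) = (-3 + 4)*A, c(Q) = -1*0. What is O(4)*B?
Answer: 0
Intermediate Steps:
c(Q) = 0
O(A) = A (O(A) = 1*A = A)
B = 0
O(4)*B = 4*0 = 0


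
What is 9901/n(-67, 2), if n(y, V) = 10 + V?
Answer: 9901/12 ≈ 825.08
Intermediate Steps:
9901/n(-67, 2) = 9901/(10 + 2) = 9901/12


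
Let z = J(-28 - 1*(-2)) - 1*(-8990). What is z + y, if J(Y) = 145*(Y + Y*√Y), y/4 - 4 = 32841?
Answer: 136600 - 3770*I*√26 ≈ 1.366e+5 - 19223.0*I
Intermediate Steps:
y = 131380 (y = 16 + 4*32841 = 16 + 131364 = 131380)
J(Y) = 145*Y + 145*Y^(3/2) (J(Y) = 145*(Y + Y^(3/2)) = 145*Y + 145*Y^(3/2))
z = 5220 - 3770*I*√26 (z = (145*(-28 - 1*(-2)) + 145*(-28 - 1*(-2))^(3/2)) - 1*(-8990) = (145*(-28 + 2) + 145*(-28 + 2)^(3/2)) + 8990 = (145*(-26) + 145*(-26)^(3/2)) + 8990 = (-3770 + 145*(-26*I*√26)) + 8990 = (-3770 - 3770*I*√26) + 8990 = 5220 - 3770*I*√26 ≈ 5220.0 - 19223.0*I)
z + y = (5220 - 3770*I*√26) + 131380 = 136600 - 3770*I*√26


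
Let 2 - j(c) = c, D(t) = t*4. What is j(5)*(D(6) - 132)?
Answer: 324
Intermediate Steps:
D(t) = 4*t
j(c) = 2 - c
j(5)*(D(6) - 132) = (2 - 1*5)*(4*6 - 132) = (2 - 5)*(24 - 132) = -3*(-108) = 324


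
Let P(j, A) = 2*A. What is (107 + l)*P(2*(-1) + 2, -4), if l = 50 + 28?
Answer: -1480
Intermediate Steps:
l = 78
(107 + l)*P(2*(-1) + 2, -4) = (107 + 78)*(2*(-4)) = 185*(-8) = -1480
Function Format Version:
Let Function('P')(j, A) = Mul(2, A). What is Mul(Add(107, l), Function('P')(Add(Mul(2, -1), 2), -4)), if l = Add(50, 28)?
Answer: -1480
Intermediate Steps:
l = 78
Mul(Add(107, l), Function('P')(Add(Mul(2, -1), 2), -4)) = Mul(Add(107, 78), Mul(2, -4)) = Mul(185, -8) = -1480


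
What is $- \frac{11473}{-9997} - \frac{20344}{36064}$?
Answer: $\frac{26297913}{45066476} \approx 0.58354$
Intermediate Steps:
$- \frac{11473}{-9997} - \frac{20344}{36064} = \left(-11473\right) \left(- \frac{1}{9997}\right) - \frac{2543}{4508} = \frac{11473}{9997} - \frac{2543}{4508} = \frac{26297913}{45066476}$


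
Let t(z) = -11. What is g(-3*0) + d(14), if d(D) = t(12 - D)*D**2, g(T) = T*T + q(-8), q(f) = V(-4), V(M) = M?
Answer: -2160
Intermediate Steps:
q(f) = -4
g(T) = -4 + T**2 (g(T) = T*T - 4 = T**2 - 4 = -4 + T**2)
d(D) = -11*D**2
g(-3*0) + d(14) = (-4 + (-3*0)**2) - 11*14**2 = (-4 + 0**2) - 11*196 = (-4 + 0) - 2156 = -4 - 2156 = -2160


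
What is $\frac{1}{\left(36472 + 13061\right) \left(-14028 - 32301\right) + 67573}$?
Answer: $- \frac{1}{2294746784} \approx -4.3578 \cdot 10^{-10}$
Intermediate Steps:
$\frac{1}{\left(36472 + 13061\right) \left(-14028 - 32301\right) + 67573} = \frac{1}{49533 \left(-46329\right) + 67573} = \frac{1}{-2294814357 + 67573} = \frac{1}{-2294746784} = - \frac{1}{2294746784}$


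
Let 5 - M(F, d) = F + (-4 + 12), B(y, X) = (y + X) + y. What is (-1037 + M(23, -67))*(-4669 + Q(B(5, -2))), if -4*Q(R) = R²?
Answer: 4980155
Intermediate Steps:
B(y, X) = X + 2*y (B(y, X) = (X + y) + y = X + 2*y)
M(F, d) = -3 - F (M(F, d) = 5 - (F + (-4 + 12)) = 5 - (F + 8) = 5 - (8 + F) = 5 + (-8 - F) = -3 - F)
Q(R) = -R²/4
(-1037 + M(23, -67))*(-4669 + Q(B(5, -2))) = (-1037 + (-3 - 1*23))*(-4669 - (-2 + 2*5)²/4) = (-1037 + (-3 - 23))*(-4669 - (-2 + 10)²/4) = (-1037 - 26)*(-4669 - ¼*8²) = -1063*(-4669 - ¼*64) = -1063*(-4669 - 16) = -1063*(-4685) = 4980155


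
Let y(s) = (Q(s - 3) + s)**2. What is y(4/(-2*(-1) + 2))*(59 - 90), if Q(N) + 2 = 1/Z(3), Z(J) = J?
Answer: -124/9 ≈ -13.778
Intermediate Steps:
Q(N) = -5/3 (Q(N) = -2 + 1/3 = -5/3)
y(s) = (-5/3 + s)**2
y(4/(-2*(-1) + 2))*(59 - 90) = ((-5 + 3*(4/(-2*(-1) + 2)))**2/9)*(59 - 90) = ((-5 + 3*(4/(2 + 2)))**2/9)*(-31) = ((-5 + 3*(4/4))**2/9)*(-31) = ((-5 + 3*((1/4)*4))**2/9)*(-31) = ((-5 + 3*1)**2/9)*(-31) = ((-5 + 3)**2/9)*(-31) = ((1/9)*(-2)**2)*(-31) = ((1/9)*4)*(-31) = (4/9)*(-31) = -124/9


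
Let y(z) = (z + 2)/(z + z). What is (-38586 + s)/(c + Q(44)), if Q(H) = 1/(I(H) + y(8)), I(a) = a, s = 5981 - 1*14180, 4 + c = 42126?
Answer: -16702245/15037562 ≈ -1.1107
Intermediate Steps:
c = 42122 (c = -4 + 42126 = 42122)
y(z) = (2 + z)/(2*z) (y(z) = (2 + z)/((2*z)) = (2 + z)*(1/(2*z)) = (2 + z)/(2*z))
s = -8199 (s = 5981 - 14180 = -8199)
Q(H) = 1/(5/8 + H) (Q(H) = 1/(H + (1/2)*(2 + 8)/8) = 1/(H + (1/2)*(1/8)*10) = 1/(H + 5/8) = 1/(5/8 + H))
(-38586 + s)/(c + Q(44)) = (-38586 - 8199)/(42122 + 8/(5 + 8*44)) = -46785/(42122 + 8/(5 + 352)) = -46785/(42122 + 8/357) = -46785/15037562/357 = -46785*357/15037562 = -16702245/15037562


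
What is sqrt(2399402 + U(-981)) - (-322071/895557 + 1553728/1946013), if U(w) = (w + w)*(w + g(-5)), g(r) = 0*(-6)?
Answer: -254899211191/580921854747 + 2*sqrt(1081031) ≈ 2079.0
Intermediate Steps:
g(r) = 0
U(w) = 2*w**2 (U(w) = (w + w)*(w + 0) = (2*w)*w = 2*w**2)
sqrt(2399402 + U(-981)) - (-322071/895557 + 1553728/1946013) = sqrt(2399402 + 2*(-981)**2) - (-322071/895557 + 1553728/1946013) = sqrt(2399402 + 2*962361) - (-322071*1/895557 + 1553728*(1/1946013)) = sqrt(2399402 + 1924722) - (-107357/298519 + 1553728/1946013) = sqrt(4324124) - 1*254899211191/580921854747 = 2*sqrt(1081031) - 254899211191/580921854747 = -254899211191/580921854747 + 2*sqrt(1081031)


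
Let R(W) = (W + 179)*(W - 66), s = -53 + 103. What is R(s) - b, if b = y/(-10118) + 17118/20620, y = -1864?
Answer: -191160883461/52158290 ≈ -3665.0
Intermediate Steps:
s = 50
R(W) = (-66 + W)*(179 + W) (R(W) = (179 + W)*(-66 + W) = (-66 + W)*(179 + W))
b = 52908901/52158290 (b = -1864/(-10118) + 17118/20620 = -1864*(-1/10118) + 17118*(1/20620) = 932/5059 + 8559/10310 = 52908901/52158290 ≈ 1.0144)
R(s) - b = (-11814 + 50² + 113*50) - 1*52908901/52158290 = (-11814 + 2500 + 5650) - 52908901/52158290 = -3664 - 52908901/52158290 = -191160883461/52158290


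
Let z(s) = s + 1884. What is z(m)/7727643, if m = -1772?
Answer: 16/1103949 ≈ 1.4493e-5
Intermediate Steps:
z(s) = 1884 + s
z(m)/7727643 = (1884 - 1772)/7727643 = 112*(1/7727643) = 16/1103949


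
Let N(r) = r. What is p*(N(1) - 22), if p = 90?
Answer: -1890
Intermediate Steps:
p*(N(1) - 22) = 90*(1 - 22) = 90*(-21) = -1890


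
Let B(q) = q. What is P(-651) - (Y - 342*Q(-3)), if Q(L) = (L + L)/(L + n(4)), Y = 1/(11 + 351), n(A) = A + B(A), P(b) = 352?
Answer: -105709/1810 ≈ -58.403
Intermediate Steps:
n(A) = 2*A (n(A) = A + A = 2*A)
Y = 1/362 ≈ 0.0027624
Q(L) = 2*L/(8 + L) (Q(L) = (L + L)/(L + 2*4) = (2*L)/(L + 8) = (2*L)/(8 + L) = 2*L/(8 + L))
P(-651) - (Y - 342*Q(-3)) = 352 - (1/362 - 684*(-3)/(8 - 3)) = 352 - (1/362 - 684*(-3)/5) = 352 - (1/362 - 342*(-6/5)) = 352 - (1/362 + 2052/5) = 352 - 1*742829/1810 = 352 - 742829/1810 = -105709/1810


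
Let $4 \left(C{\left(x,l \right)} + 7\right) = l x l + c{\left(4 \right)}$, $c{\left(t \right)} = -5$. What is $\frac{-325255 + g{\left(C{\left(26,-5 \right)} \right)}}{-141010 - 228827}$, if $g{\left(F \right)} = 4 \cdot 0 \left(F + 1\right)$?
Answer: $\frac{325255}{369837} \approx 0.87945$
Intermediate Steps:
$C{\left(x,l \right)} = - \frac{33}{4} + \frac{x l^{2}}{4}$ ($C{\left(x,l \right)} = -7 + \frac{l x l - 5}{4} = -7 + \frac{x l^{2} - 5}{4} = -7 + \frac{-5 + x l^{2}}{4} = -7 + \left(- \frac{5}{4} + \frac{x l^{2}}{4}\right) = - \frac{33}{4} + \frac{x l^{2}}{4}$)
$g{\left(F \right)} = 0$ ($g{\left(F \right)} = 0 \left(1 + F\right) = 0$)
$\frac{-325255 + g{\left(C{\left(26,-5 \right)} \right)}}{-141010 - 228827} = \frac{-325255 + 0}{-141010 - 228827} = - \frac{325255}{-369837} = \left(-325255\right) \left(- \frac{1}{369837}\right) = \frac{325255}{369837}$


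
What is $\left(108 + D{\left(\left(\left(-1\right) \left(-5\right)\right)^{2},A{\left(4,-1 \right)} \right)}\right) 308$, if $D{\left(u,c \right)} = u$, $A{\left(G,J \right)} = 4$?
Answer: $40964$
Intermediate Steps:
$\left(108 + D{\left(\left(\left(-1\right) \left(-5\right)\right)^{2},A{\left(4,-1 \right)} \right)}\right) 308 = \left(108 + \left(\left(-1\right) \left(-5\right)\right)^{2}\right) 308 = \left(108 + 5^{2}\right) 308 = \left(108 + 25\right) 308 = 133 \cdot 308 = 40964$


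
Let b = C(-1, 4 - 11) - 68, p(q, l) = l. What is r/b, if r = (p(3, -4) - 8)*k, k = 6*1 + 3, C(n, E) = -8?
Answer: 27/19 ≈ 1.4211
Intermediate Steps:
k = 9 (k = 6 + 3 = 9)
b = -76 (b = -8 - 68 = -76)
r = -108 (r = (-4 - 8)*9 = -12*9 = -108)
r/b = -108/(-76) = -108*(-1/76) = 27/19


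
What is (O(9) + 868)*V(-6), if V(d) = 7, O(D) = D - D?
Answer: 6076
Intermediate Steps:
O(D) = 0
(O(9) + 868)*V(-6) = (0 + 868)*7 = 868*7 = 6076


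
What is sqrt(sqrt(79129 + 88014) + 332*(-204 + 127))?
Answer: sqrt(-25564 + 19*sqrt(463)) ≈ 158.6*I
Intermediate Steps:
sqrt(sqrt(79129 + 88014) + 332*(-204 + 127)) = sqrt(sqrt(167143) + 332*(-77)) = sqrt(19*sqrt(463) - 25564) = sqrt(-25564 + 19*sqrt(463))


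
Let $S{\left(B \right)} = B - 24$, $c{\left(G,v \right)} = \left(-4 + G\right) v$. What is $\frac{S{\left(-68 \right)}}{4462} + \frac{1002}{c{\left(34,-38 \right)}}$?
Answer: $- \frac{16579}{18430} \approx -0.89957$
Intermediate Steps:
$c{\left(G,v \right)} = v \left(-4 + G\right)$
$S{\left(B \right)} = -24 + B$
$\frac{S{\left(-68 \right)}}{4462} + \frac{1002}{c{\left(34,-38 \right)}} = \frac{-24 - 68}{4462} + \frac{1002}{\left(-38\right) \left(-4 + 34\right)} = \left(-92\right) \frac{1}{4462} + \frac{1002}{\left(-38\right) 30} = - \frac{2}{97} + \frac{1002}{-1140} = - \frac{2}{97} + 1002 \left(- \frac{1}{1140}\right) = - \frac{2}{97} - \frac{167}{190} = - \frac{16579}{18430}$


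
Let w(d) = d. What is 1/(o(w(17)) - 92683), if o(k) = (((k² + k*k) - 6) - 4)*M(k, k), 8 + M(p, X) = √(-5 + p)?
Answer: -32409/3149739347 - 1136*√3/9449218041 ≈ -1.0498e-5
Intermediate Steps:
M(p, X) = -8 + √(-5 + p)
o(k) = (-10 + 2*k²)*(-8 + √(-5 + k)) (o(k) = (((k² + k*k) - 6) - 4)*(-8 + √(-5 + k)) = (((k² + k²) - 6) - 4)*(-8 + √(-5 + k)) = ((2*k² - 6) - 4)*(-8 + √(-5 + k)) = ((-6 + 2*k²) - 4)*(-8 + √(-5 + k)) = (-10 + 2*k²)*(-8 + √(-5 + k)))
1/(o(w(17)) - 92683) = 1/(2*(-8 + √(-5 + 17))*(-5 + 17²) - 92683) = 1/(2*(-8 + √12)*(-5 + 289) - 92683) = 1/(2*(-8 + 2*√3)*284 - 92683) = 1/((-4544 + 1136*√3) - 92683) = 1/(-97227 + 1136*√3)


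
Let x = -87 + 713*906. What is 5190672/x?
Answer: 1730224/215297 ≈ 8.0365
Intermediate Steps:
x = 645891 (x = -87 + 645978 = 645891)
5190672/x = 5190672/645891 = 5190672*(1/645891) = 1730224/215297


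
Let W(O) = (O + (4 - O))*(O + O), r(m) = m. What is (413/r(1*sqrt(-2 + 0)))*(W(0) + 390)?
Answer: -80535*I*sqrt(2) ≈ -1.1389e+5*I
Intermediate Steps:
W(O) = 8*O (W(O) = 4*(2*O) = 8*O)
(413/r(1*sqrt(-2 + 0)))*(W(0) + 390) = (413/((1*sqrt(-2 + 0))))*(8*0 + 390) = (413/((1*sqrt(-2))))*(0 + 390) = (413/((1*(I*sqrt(2)))))*390 = (413/((I*sqrt(2))))*390 = (413*(-I*sqrt(2)/2))*390 = -413*I*sqrt(2)/2*390 = -80535*I*sqrt(2)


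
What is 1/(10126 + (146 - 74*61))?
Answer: 1/5758 ≈ 0.00017367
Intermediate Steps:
1/(10126 + (146 - 74*61)) = 1/(10126 + (146 - 4514)) = 1/(10126 - 4368) = 1/5758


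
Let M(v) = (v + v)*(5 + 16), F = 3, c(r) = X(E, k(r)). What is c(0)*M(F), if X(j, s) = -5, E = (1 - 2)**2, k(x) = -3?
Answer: -630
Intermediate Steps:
E = 1 (E = (-1)**2 = 1)
c(r) = -5
M(v) = 42*v (M(v) = (2*v)*21 = 42*v)
c(0)*M(F) = -210*3 = -5*126 = -630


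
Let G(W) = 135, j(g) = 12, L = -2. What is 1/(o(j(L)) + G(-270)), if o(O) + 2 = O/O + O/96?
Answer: 8/1073 ≈ 0.0074557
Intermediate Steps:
o(O) = -1 + O/96 (o(O) = -2 + (O/O + O/96) = -2 + (1 + O*(1/96)) = -2 + (1 + O/96) = -1 + O/96)
1/(o(j(L)) + G(-270)) = 1/((-1 + (1/96)*12) + 135) = 1/((-1 + ⅛) + 135) = 1/(-7/8 + 135) = 1/(1073/8) = 8/1073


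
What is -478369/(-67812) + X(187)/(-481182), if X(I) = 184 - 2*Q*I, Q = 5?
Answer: 38382813865/5438318964 ≈ 7.0578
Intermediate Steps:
X(I) = 184 - 10*I (X(I) = 184 - 2*5*I = 184 - 10*I)
-478369/(-67812) + X(187)/(-481182) = -478369/(-67812) + (184 - 10*187)/(-481182) = -478369*(-1/67812) + (184 - 1870)*(-1/481182) = 478369/67812 - 1686*(-1/481182) = 478369/67812 + 281/80197 = 38382813865/5438318964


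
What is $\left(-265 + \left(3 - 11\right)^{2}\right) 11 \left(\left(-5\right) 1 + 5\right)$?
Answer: $0$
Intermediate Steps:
$\left(-265 + \left(3 - 11\right)^{2}\right) 11 \left(\left(-5\right) 1 + 5\right) = \left(-265 + \left(-8\right)^{2}\right) 11 \left(-5 + 5\right) = \left(-265 + 64\right) 11 \cdot 0 = \left(-201\right) 0 = 0$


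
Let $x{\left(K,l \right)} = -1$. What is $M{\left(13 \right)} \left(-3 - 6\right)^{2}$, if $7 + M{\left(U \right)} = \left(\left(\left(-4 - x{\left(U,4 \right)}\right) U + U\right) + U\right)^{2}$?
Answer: $13122$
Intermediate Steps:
$M{\left(U \right)} = -7 + U^{2}$ ($M{\left(U \right)} = -7 + \left(\left(\left(-4 - -1\right) U + U\right) + U\right)^{2} = -7 + \left(\left(\left(-4 + 1\right) U + U\right) + U\right)^{2} = -7 + \left(\left(- 3 U + U\right) + U\right)^{2} = -7 + \left(- 2 U + U\right)^{2} = -7 + \left(- U\right)^{2} = -7 + U^{2}$)
$M{\left(13 \right)} \left(-3 - 6\right)^{2} = \left(-7 + 13^{2}\right) \left(-3 - 6\right)^{2} = \left(-7 + 169\right) \left(-9\right)^{2} = 162 \cdot 81 = 13122$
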